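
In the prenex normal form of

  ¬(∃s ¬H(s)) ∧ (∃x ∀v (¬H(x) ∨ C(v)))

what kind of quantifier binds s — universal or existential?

Move each ¬ inward, flipping quantifiers it crosses:
  (∀s H(s)) ∧ (∃x ∀v (¬H(x) ∨ C(v)))
All bound variables are already distinct, so no renaming is needed.
Finally move all quantifiers to the prefix:
  ∀s ∃x ∀v (H(s) ∧ (¬H(x) ∨ C(v)))
The quantifier ∃s sits under an odd number of negations, so it flips to ∀s.

universal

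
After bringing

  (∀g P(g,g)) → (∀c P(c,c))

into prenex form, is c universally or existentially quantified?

Eliminate → and ↔ using ¬ and ∨.
  ¬(∀g P(g,g)) ∨ (∀c P(c,c))
Move each ¬ inward, flipping quantifiers it crosses:
  (∃g ¬P(g,g)) ∨ (∀c P(c,c))
All bound variables are already distinct, so no renaming is needed.
Pull the quantifiers to the front (each side's bound variable is not free in the other side):
  ∃g ∀c (¬P(g,g) ∨ P(c,c))
The quantifier ∀c sits under an even number of negations (counting the antecedent side of each →), so it remains universal.

universal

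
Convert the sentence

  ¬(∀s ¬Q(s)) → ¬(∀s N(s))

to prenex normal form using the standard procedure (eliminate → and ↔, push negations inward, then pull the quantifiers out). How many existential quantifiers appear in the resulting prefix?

Eliminate → and ↔ using ¬ and ∨.
  ¬¬(∀s ¬Q(s)) ∨ ¬(∀s N(s))
Move each ¬ inward, flipping quantifiers it crosses:
  (∀s ¬Q(s)) ∨ (∃s ¬N(s))
Rename bound variables to avoid capture: s↦v.
  (∀s ¬Q(s)) ∨ (∃v ¬N(v))
Extract every quantifier outward, since the variables are now distinct and don't occur free across branches:
  ∀s ∃v (¬Q(s) ∨ ¬N(v))
The prefix is ∀s ∃v: 1 universal, 1 existential.

1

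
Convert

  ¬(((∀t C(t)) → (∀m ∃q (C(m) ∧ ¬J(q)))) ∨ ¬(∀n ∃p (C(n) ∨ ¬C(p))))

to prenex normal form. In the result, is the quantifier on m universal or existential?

Eliminate → and ↔ using ¬ and ∨.
  ¬(¬(∀t C(t)) ∨ (∀m ∃q (C(m) ∧ ¬J(q))) ∨ ¬(∀n ∃p (C(n) ∨ ¬C(p))))
Drive negations inward (¬∀x A ≡ ∃x ¬A, ¬∃x A ≡ ∀x ¬A, De Morgan for ∧/∨):
  (∀t C(t)) ∧ (∃m ∀q (¬C(m) ∨ J(q))) ∧ (∀n ∃p (C(n) ∨ ¬C(p)))
Pull the quantifiers to the front (each side's bound variable is not free in the other side):
  ∀t ∃m ∀q ∀n ∃p (C(t) ∧ (¬C(m) ∨ J(q)) ∧ (C(n) ∨ ¬C(p)))
The quantifier ∀m sits under an odd number of negations (counting the antecedent side of each →), so it flips to ∃m.

existential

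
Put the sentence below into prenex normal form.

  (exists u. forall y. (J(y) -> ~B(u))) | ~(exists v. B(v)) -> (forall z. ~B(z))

forall u. exists y. exists v. forall z. (J(y) & B(u) & B(v) | ~B(z))

Rewrite implications/biconditionals: A → B as ¬A ∨ B.
  ~((exists u. forall y. (~J(y) | ~B(u))) | ~(exists v. B(v))) | (forall z. ~B(z))
Drive negations inward (¬∀x A ≡ ∃x ¬A, ¬∃x A ≡ ∀x ¬A, De Morgan for ∧/∨):
  (forall u. exists y. (J(y) & B(u))) & (exists v. B(v)) | (forall z. ~B(z))
Extract every quantifier outward, since the variables are now distinct and don't occur free across branches:
  forall u. exists y. exists v. forall z. (J(y) & B(u) & B(v) | ~B(z))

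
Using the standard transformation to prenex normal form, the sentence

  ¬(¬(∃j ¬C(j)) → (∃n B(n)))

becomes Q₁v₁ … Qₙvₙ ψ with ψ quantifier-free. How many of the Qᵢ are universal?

2

First replace A → B with ¬A ∨ B.
  ¬(¬¬(∃j ¬C(j)) ∨ (∃n B(n)))
Push ¬ through the quantifiers and connectives to reach negation normal form:
  (∀j C(j)) ∧ (∀n ¬B(n))
Pull the quantifiers to the front (each side's bound variable is not free in the other side):
  ∀j ∀n (C(j) ∧ ¬B(n))
The prefix is ∀j ∀n: 2 universal, 0 existential.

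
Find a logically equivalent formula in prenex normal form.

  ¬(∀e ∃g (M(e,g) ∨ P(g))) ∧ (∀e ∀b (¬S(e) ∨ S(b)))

Push ¬ through the quantifiers and connectives to reach negation normal form:
  (∃e ∀g (¬M(e,g) ∧ ¬P(g))) ∧ (∀e ∀b (¬S(e) ∨ S(b)))
Standardize variables apart so no two quantifiers bind the same name: e↦p.
  (∃e ∀g (¬M(e,g) ∧ ¬P(g))) ∧ (∀p ∀b (¬S(p) ∨ S(b)))
Finally move all quantifiers to the prefix:
  ∃e ∀g ∀p ∀b (¬M(e,g) ∧ ¬P(g) ∧ (¬S(p) ∨ S(b)))

∃e ∀g ∀p ∀b (¬M(e,g) ∧ ¬P(g) ∧ (¬S(p) ∨ S(b)))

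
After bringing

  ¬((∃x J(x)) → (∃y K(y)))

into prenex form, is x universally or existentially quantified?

existential

Eliminate → and ↔ using ¬ and ∨.
  ¬(¬(∃x J(x)) ∨ (∃y K(y)))
Drive negations inward (¬∀x A ≡ ∃x ¬A, ¬∃x A ≡ ∀x ¬A, De Morgan for ∧/∨):
  (∃x J(x)) ∧ (∀y ¬K(y))
Pull the quantifiers to the front (each side's bound variable is not free in the other side):
  ∃x ∀y (J(x) ∧ ¬K(y))
The quantifier ∃x sits under an even number of negations (counting the antecedent side of each →), so it remains existential.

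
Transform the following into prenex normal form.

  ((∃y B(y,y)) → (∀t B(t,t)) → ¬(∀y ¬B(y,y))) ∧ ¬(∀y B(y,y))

Eliminate → and ↔ using ¬ and ∨.
  (¬(∃y B(y,y)) ∨ ¬(∀t B(t,t)) ∨ ¬(∀y ¬B(y,y))) ∧ ¬(∀y B(y,y))
Move each ¬ inward, flipping quantifiers it crosses:
  ((∀y ¬B(y,y)) ∨ (∃t ¬B(t,t)) ∨ (∃y B(y,y))) ∧ (∃y ¬B(y,y))
Rename bound variables to avoid capture: y↦p, y↦v.
  ((∀y ¬B(y,y)) ∨ (∃t ¬B(t,t)) ∨ (∃p B(p,p))) ∧ (∃v ¬B(v,v))
Extract every quantifier outward, since the variables are now distinct and don't occur free across branches:
  ∀y ∃t ∃p ∃v ((¬B(y,y) ∨ ¬B(t,t) ∨ B(p,p)) ∧ ¬B(v,v))

∀y ∃t ∃p ∃v ((¬B(y,y) ∨ ¬B(t,t) ∨ B(p,p)) ∧ ¬B(v,v))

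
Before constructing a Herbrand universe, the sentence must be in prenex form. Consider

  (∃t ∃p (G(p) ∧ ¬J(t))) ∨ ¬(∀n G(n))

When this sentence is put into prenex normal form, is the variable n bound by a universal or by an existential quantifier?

existential

Push ¬ through the quantifiers and connectives to reach negation normal form:
  (∃t ∃p (G(p) ∧ ¬J(t))) ∨ (∃n ¬G(n))
All bound variables are already distinct, so no renaming is needed.
Extract every quantifier outward, since the variables are now distinct and don't occur free across branches:
  ∃t ∃p ∃n (G(p) ∧ ¬J(t) ∨ ¬G(n))
The quantifier ∀n sits under an odd number of negations, so it flips to ∃n.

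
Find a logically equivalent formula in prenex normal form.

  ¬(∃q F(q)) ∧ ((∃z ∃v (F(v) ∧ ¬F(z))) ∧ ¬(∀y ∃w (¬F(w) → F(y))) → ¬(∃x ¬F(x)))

∀q ∀z ∀v ∀y ∃w ∀x (¬F(q) ∧ (¬F(v) ∨ F(z) ∨ F(w) ∨ F(y) ∨ F(x)))

First replace A → B with ¬A ∨ B.
  ¬(∃q F(q)) ∧ (¬((∃z ∃v (F(v) ∧ ¬F(z))) ∧ ¬(∀y ∃w (¬¬F(w) ∨ F(y)))) ∨ ¬(∃x ¬F(x)))
Push ¬ through the quantifiers and connectives to reach negation normal form:
  (∀q ¬F(q)) ∧ ((∀z ∀v (¬F(v) ∨ F(z))) ∨ (∀y ∃w (F(w) ∨ F(y))) ∨ (∀x F(x)))
Finally move all quantifiers to the prefix:
  ∀q ∀z ∀v ∀y ∃w ∀x (¬F(q) ∧ (¬F(v) ∨ F(z) ∨ F(w) ∨ F(y) ∨ F(x)))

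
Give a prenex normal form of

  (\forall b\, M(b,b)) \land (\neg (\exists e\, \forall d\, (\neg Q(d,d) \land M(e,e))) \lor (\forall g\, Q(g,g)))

\forall b\, \forall e\, \exists d\, \forall g\, (M(b,b) \land (Q(d,d) \lor \neg M(e,e) \lor Q(g,g)))

Move each ¬ inward, flipping quantifiers it crosses:
  (\forall b\, M(b,b)) \land ((\forall e\, \exists d\, (Q(d,d) \lor \neg M(e,e))) \lor (\forall g\, Q(g,g)))
Pull the quantifiers to the front (each side's bound variable is not free in the other side):
  \forall b\, \forall e\, \exists d\, \forall g\, (M(b,b) \land (Q(d,d) \lor \neg M(e,e) \lor Q(g,g)))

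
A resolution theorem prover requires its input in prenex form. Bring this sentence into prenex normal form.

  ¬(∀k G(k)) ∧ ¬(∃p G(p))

∃k ∀p (¬G(k) ∧ ¬G(p))

Move each ¬ inward, flipping quantifiers it crosses:
  (∃k ¬G(k)) ∧ (∀p ¬G(p))
Extract every quantifier outward, since the variables are now distinct and don't occur free across branches:
  ∃k ∀p (¬G(k) ∧ ¬G(p))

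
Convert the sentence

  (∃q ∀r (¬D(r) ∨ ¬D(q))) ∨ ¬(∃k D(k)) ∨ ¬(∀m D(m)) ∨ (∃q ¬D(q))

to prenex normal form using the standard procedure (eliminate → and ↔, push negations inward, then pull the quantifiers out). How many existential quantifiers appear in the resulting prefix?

3

Push ¬ through the quantifiers and connectives to reach negation normal form:
  (∃q ∀r (¬D(r) ∨ ¬D(q))) ∨ (∀k ¬D(k)) ∨ (∃m ¬D(m)) ∨ (∃q ¬D(q))
Standardize variables apart so no two quantifiers bind the same name: q↦c.
  (∃q ∀r (¬D(r) ∨ ¬D(q))) ∨ (∀k ¬D(k)) ∨ (∃m ¬D(m)) ∨ (∃c ¬D(c))
Pull the quantifiers to the front (each side's bound variable is not free in the other side):
  ∃q ∀r ∀k ∃m ∃c (¬D(r) ∨ ¬D(q) ∨ ¬D(k) ∨ ¬D(m) ∨ ¬D(c))
The prefix is ∃q ∀r ∀k ∃m ∃c: 2 universal, 3 existential.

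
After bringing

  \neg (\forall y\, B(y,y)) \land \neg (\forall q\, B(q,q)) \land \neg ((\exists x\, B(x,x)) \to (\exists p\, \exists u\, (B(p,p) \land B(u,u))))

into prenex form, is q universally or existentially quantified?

existential

Rewrite implications/biconditionals: A → B as ¬A ∨ B.
  \neg (\forall y\, B(y,y)) \land \neg (\forall q\, B(q,q)) \land \neg (\neg (\exists x\, B(x,x)) \lor (\exists p\, \exists u\, (B(p,p) \land B(u,u))))
Move each ¬ inward, flipping quantifiers it crosses:
  (\exists y\, \neg B(y,y)) \land (\exists q\, \neg B(q,q)) \land (\exists x\, B(x,x)) \land (\forall p\, \forall u\, (\neg B(p,p) \lor \neg B(u,u)))
Finally move all quantifiers to the prefix:
  \exists y\, \exists q\, \exists x\, \forall p\, \forall u\, (\neg B(y,y) \land \neg B(q,q) \land B(x,x) \land (\neg B(p,p) \lor \neg B(u,u)))
The quantifier \forall q sits under an odd number of negations (counting the antecedent side of each →), so it flips to \exists q.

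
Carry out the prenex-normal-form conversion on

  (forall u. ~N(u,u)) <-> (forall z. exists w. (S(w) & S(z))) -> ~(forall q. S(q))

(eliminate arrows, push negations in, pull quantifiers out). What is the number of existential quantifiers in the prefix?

4

Eliminate → and ↔ using ¬ and ∨; A ↔ B as (¬A ∨ B) ∧ (¬B ∨ A).
  (~(forall u. ~N(u,u)) | ~(forall z. exists w. (S(w) & S(z))) | ~(forall q. S(q))) & (~(~(forall z. exists w. (S(w) & S(z))) | ~(forall q. S(q))) | (forall u. ~N(u,u)))
Move each ¬ inward, flipping quantifiers it crosses:
  ((exists u. N(u,u)) | (exists z. forall w. (~S(w) | ~S(z))) | (exists q. ~S(q))) & ((forall z. exists w. (S(w) & S(z))) & (forall q. S(q)) | (forall u. ~N(u,u)))
Rename bound variables to avoid capture: z↦v, w↦x1, q↦z1, u↦v1.
  ((exists u. N(u,u)) | (exists z. forall w. (~S(w) | ~S(z))) | (exists q. ~S(q))) & ((forall v. exists x1. (S(x1) & S(v))) & (forall z1. S(z1)) | (forall v1. ~N(v1,v1)))
Extract every quantifier outward, since the variables are now distinct and don't occur free across branches:
  exists u. exists z. forall w. exists q. forall v. exists x1. forall z1. forall v1. ((N(u,u) | ~S(w) | ~S(z) | ~S(q)) & (S(x1) & S(v) & S(z1) | ~N(v1,v1)))
The prefix is exists u exists z forall w exists q forall v exists x1 forall z1 forall v1: 4 universal, 4 existential.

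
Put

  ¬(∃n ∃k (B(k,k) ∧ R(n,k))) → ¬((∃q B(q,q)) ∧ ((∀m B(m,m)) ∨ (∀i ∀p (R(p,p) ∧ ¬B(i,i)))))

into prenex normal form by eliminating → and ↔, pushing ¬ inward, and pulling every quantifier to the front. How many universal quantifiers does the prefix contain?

Eliminate → and ↔ using ¬ and ∨.
  ¬¬(∃n ∃k (B(k,k) ∧ R(n,k))) ∨ ¬((∃q B(q,q)) ∧ ((∀m B(m,m)) ∨ (∀i ∀p (R(p,p) ∧ ¬B(i,i)))))
Push ¬ through the quantifiers and connectives to reach negation normal form:
  (∃n ∃k (B(k,k) ∧ R(n,k))) ∨ (∀q ¬B(q,q)) ∨ (∃m ¬B(m,m)) ∧ (∃i ∃p (¬R(p,p) ∨ B(i,i)))
Pull the quantifiers to the front (each side's bound variable is not free in the other side):
  ∃n ∃k ∀q ∃m ∃i ∃p (B(k,k) ∧ R(n,k) ∨ ¬B(q,q) ∨ ¬B(m,m) ∧ (¬R(p,p) ∨ B(i,i)))
The prefix is ∃n ∃k ∀q ∃m ∃i ∃p: 1 universal, 5 existential.

1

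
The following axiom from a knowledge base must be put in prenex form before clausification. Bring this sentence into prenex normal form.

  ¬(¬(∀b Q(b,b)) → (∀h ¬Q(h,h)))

∃b ∃h (¬Q(b,b) ∧ Q(h,h))

First replace A → B with ¬A ∨ B.
  ¬(¬¬(∀b Q(b,b)) ∨ (∀h ¬Q(h,h)))
Drive negations inward (¬∀x A ≡ ∃x ¬A, ¬∃x A ≡ ∀x ¬A, De Morgan for ∧/∨):
  (∃b ¬Q(b,b)) ∧ (∃h Q(h,h))
All bound variables are already distinct, so no renaming is needed.
Finally move all quantifiers to the prefix:
  ∃b ∃h (¬Q(b,b) ∧ Q(h,h))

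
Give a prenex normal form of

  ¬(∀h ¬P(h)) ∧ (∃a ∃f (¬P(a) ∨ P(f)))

Move each ¬ inward, flipping quantifiers it crosses:
  (∃h P(h)) ∧ (∃a ∃f (¬P(a) ∨ P(f)))
Finally move all quantifiers to the prefix:
  ∃h ∃a ∃f (P(h) ∧ (¬P(a) ∨ P(f)))

∃h ∃a ∃f (P(h) ∧ (¬P(a) ∨ P(f)))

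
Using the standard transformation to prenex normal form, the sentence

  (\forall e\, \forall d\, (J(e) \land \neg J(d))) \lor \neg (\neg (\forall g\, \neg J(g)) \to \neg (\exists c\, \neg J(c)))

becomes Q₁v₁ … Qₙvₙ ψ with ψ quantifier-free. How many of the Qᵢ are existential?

Rewrite implications/biconditionals: A → B as ¬A ∨ B.
  (\forall e\, \forall d\, (J(e) \land \neg J(d))) \lor \neg (\neg \neg (\forall g\, \neg J(g)) \lor \neg (\exists c\, \neg J(c)))
Drive negations inward (¬∀x A ≡ ∃x ¬A, ¬∃x A ≡ ∀x ¬A, De Morgan for ∧/∨):
  (\forall e\, \forall d\, (J(e) \land \neg J(d))) \lor (\exists g\, J(g)) \land (\exists c\, \neg J(c))
Extract every quantifier outward, since the variables are now distinct and don't occur free across branches:
  \forall e\, \forall d\, \exists g\, \exists c\, (J(e) \land \neg J(d) \lor J(g) \land \neg J(c))
The prefix is \forall e \forall d \exists g \exists c: 2 universal, 2 existential.

2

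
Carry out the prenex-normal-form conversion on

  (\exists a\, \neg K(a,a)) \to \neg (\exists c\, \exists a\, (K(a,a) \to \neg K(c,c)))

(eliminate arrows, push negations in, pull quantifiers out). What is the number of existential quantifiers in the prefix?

Rewrite implications/biconditionals: A → B as ¬A ∨ B.
  \neg (\exists a\, \neg K(a,a)) \lor \neg (\exists c\, \exists a\, (\neg K(a,a) \lor \neg K(c,c)))
Push ¬ through the quantifiers and connectives to reach negation normal form:
  (\forall a\, K(a,a)) \lor (\forall c\, \forall a\, (K(a,a) \land K(c,c)))
Give each quantifier a distinct variable: a↦z1.
  (\forall a\, K(a,a)) \lor (\forall c\, \forall z1\, (K(z1,z1) \land K(c,c)))
Pull the quantifiers to the front (each side's bound variable is not free in the other side):
  \forall a\, \forall c\, \forall z1\, (K(a,a) \lor K(z1,z1) \land K(c,c))
The prefix is \forall a \forall c \forall z1: 3 universal, 0 existential.

0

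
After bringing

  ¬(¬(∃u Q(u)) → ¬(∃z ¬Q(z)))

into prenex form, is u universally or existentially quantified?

universal

Eliminate → and ↔ using ¬ and ∨.
  ¬(¬¬(∃u Q(u)) ∨ ¬(∃z ¬Q(z)))
Move each ¬ inward, flipping quantifiers it crosses:
  (∀u ¬Q(u)) ∧ (∃z ¬Q(z))
All bound variables are already distinct, so no renaming is needed.
Extract every quantifier outward, since the variables are now distinct and don't occur free across branches:
  ∀u ∃z (¬Q(u) ∧ ¬Q(z))
The quantifier ∃u sits under an odd number of negations (counting the antecedent side of each →), so it flips to ∀u.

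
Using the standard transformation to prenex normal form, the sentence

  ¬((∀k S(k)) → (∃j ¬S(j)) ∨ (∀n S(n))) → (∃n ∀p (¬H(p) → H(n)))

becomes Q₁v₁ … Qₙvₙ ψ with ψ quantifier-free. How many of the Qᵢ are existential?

Rewrite implications/biconditionals: A → B as ¬A ∨ B.
  ¬¬(¬(∀k S(k)) ∨ (∃j ¬S(j)) ∨ (∀n S(n))) ∨ (∃n ∀p (¬¬H(p) ∨ H(n)))
Move each ¬ inward, flipping quantifiers it crosses:
  (∃k ¬S(k)) ∨ (∃j ¬S(j)) ∨ (∀n S(n)) ∨ (∃n ∀p (H(p) ∨ H(n)))
Standardize variables apart so no two quantifiers bind the same name: n↦t.
  (∃k ¬S(k)) ∨ (∃j ¬S(j)) ∨ (∀n S(n)) ∨ (∃t ∀p (H(p) ∨ H(t)))
Pull the quantifiers to the front (each side's bound variable is not free in the other side):
  ∃k ∃j ∀n ∃t ∀p (¬S(k) ∨ ¬S(j) ∨ S(n) ∨ H(p) ∨ H(t))
The prefix is ∃k ∃j ∀n ∃t ∀p: 2 universal, 3 existential.

3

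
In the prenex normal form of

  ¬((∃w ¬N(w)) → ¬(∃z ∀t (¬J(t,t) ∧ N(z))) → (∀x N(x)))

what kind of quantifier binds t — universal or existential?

Rewrite implications/biconditionals: A → B as ¬A ∨ B.
  ¬(¬(∃w ¬N(w)) ∨ ¬¬(∃z ∀t (¬J(t,t) ∧ N(z))) ∨ (∀x N(x)))
Push ¬ through the quantifiers and connectives to reach negation normal form:
  (∃w ¬N(w)) ∧ (∀z ∃t (J(t,t) ∨ ¬N(z))) ∧ (∃x ¬N(x))
Extract every quantifier outward, since the variables are now distinct and don't occur free across branches:
  ∃w ∀z ∃t ∃x (¬N(w) ∧ (J(t,t) ∨ ¬N(z)) ∧ ¬N(x))
The quantifier ∀t sits under an odd number of negations (counting the antecedent side of each →), so it flips to ∃t.

existential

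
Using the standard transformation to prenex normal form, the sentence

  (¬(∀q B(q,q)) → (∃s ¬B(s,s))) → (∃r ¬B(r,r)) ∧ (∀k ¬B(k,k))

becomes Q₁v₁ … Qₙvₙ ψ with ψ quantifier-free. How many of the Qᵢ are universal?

First replace A → B with ¬A ∨ B.
  ¬(¬¬(∀q B(q,q)) ∨ (∃s ¬B(s,s))) ∨ (∃r ¬B(r,r)) ∧ (∀k ¬B(k,k))
Drive negations inward (¬∀x A ≡ ∃x ¬A, ¬∃x A ≡ ∀x ¬A, De Morgan for ∧/∨):
  (∃q ¬B(q,q)) ∧ (∀s B(s,s)) ∨ (∃r ¬B(r,r)) ∧ (∀k ¬B(k,k))
All bound variables are already distinct, so no renaming is needed.
Pull the quantifiers to the front (each side's bound variable is not free in the other side):
  ∃q ∀s ∃r ∀k (¬B(q,q) ∧ B(s,s) ∨ ¬B(r,r) ∧ ¬B(k,k))
The prefix is ∃q ∀s ∃r ∀k: 2 universal, 2 existential.

2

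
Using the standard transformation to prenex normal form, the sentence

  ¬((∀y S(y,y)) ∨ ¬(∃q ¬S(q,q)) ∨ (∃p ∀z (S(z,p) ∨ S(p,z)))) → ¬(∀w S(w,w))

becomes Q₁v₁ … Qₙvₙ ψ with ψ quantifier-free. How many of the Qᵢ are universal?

3

Eliminate → and ↔ using ¬ and ∨.
  ¬¬((∀y S(y,y)) ∨ ¬(∃q ¬S(q,q)) ∨ (∃p ∀z (S(z,p) ∨ S(p,z)))) ∨ ¬(∀w S(w,w))
Move each ¬ inward, flipping quantifiers it crosses:
  (∀y S(y,y)) ∨ (∀q S(q,q)) ∨ (∃p ∀z (S(z,p) ∨ S(p,z))) ∨ (∃w ¬S(w,w))
Extract every quantifier outward, since the variables are now distinct and don't occur free across branches:
  ∀y ∀q ∃p ∀z ∃w (S(y,y) ∨ S(q,q) ∨ S(z,p) ∨ S(p,z) ∨ ¬S(w,w))
The prefix is ∀y ∀q ∃p ∀z ∃w: 3 universal, 2 existential.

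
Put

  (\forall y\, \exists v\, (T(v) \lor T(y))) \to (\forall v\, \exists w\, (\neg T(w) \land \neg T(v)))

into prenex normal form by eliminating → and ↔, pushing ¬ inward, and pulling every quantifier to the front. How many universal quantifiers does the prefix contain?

2

Eliminate → and ↔ using ¬ and ∨.
  \neg (\forall y\, \exists v\, (T(v) \lor T(y))) \lor (\forall v\, \exists w\, (\neg T(w) \land \neg T(v)))
Push ¬ through the quantifiers and connectives to reach negation normal form:
  (\exists y\, \forall v\, (\neg T(v) \land \neg T(y))) \lor (\forall v\, \exists w\, (\neg T(w) \land \neg T(v)))
Rename bound variables to avoid capture: v↦y1.
  (\exists y\, \forall v\, (\neg T(v) \land \neg T(y))) \lor (\forall y1\, \exists w\, (\neg T(w) \land \neg T(y1)))
Finally move all quantifiers to the prefix:
  \exists y\, \forall v\, \forall y1\, \exists w\, (\neg T(v) \land \neg T(y) \lor \neg T(w) \land \neg T(y1))
The prefix is \exists y \forall v \forall y1 \exists w: 2 universal, 2 existential.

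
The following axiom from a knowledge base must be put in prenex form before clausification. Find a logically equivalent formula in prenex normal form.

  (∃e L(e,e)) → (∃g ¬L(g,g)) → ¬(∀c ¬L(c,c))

∀e ∀g ∃c (¬L(e,e) ∨ L(g,g) ∨ L(c,c))

First replace A → B with ¬A ∨ B.
  ¬(∃e L(e,e)) ∨ ¬(∃g ¬L(g,g)) ∨ ¬(∀c ¬L(c,c))
Move each ¬ inward, flipping quantifiers it crosses:
  (∀e ¬L(e,e)) ∨ (∀g L(g,g)) ∨ (∃c L(c,c))
All bound variables are already distinct, so no renaming is needed.
Extract every quantifier outward, since the variables are now distinct and don't occur free across branches:
  ∀e ∀g ∃c (¬L(e,e) ∨ L(g,g) ∨ L(c,c))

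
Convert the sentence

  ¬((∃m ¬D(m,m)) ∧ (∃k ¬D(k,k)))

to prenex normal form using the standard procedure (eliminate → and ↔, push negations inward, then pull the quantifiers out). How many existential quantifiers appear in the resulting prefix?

Move each ¬ inward, flipping quantifiers it crosses:
  (∀m D(m,m)) ∨ (∀k D(k,k))
All bound variables are already distinct, so no renaming is needed.
Extract every quantifier outward, since the variables are now distinct and don't occur free across branches:
  ∀m ∀k (D(m,m) ∨ D(k,k))
The prefix is ∀m ∀k: 2 universal, 0 existential.

0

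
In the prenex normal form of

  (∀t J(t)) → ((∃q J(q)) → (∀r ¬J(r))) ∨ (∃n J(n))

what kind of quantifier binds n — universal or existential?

existential

Rewrite implications/biconditionals: A → B as ¬A ∨ B.
  ¬(∀t J(t)) ∨ ¬(∃q J(q)) ∨ (∀r ¬J(r)) ∨ (∃n J(n))
Move each ¬ inward, flipping quantifiers it crosses:
  (∃t ¬J(t)) ∨ (∀q ¬J(q)) ∨ (∀r ¬J(r)) ∨ (∃n J(n))
Finally move all quantifiers to the prefix:
  ∃t ∀q ∀r ∃n (¬J(t) ∨ ¬J(q) ∨ ¬J(r) ∨ J(n))
The quantifier ∃n sits under an even number of negations (counting the antecedent side of each →), so it remains existential.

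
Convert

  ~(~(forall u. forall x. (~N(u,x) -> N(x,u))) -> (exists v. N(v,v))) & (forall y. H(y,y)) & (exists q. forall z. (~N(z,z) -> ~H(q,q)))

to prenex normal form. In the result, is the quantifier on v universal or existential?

First replace A → B with ¬A ∨ B.
  ~(~~(forall u. forall x. (~~N(u,x) | N(x,u))) | (exists v. N(v,v))) & (forall y. H(y,y)) & (exists q. forall z. (~~N(z,z) | ~H(q,q)))
Push ¬ through the quantifiers and connectives to reach negation normal form:
  (exists u. exists x. (~N(u,x) & ~N(x,u))) & (forall v. ~N(v,v)) & (forall y. H(y,y)) & (exists q. forall z. (N(z,z) | ~H(q,q)))
Pull the quantifiers to the front (each side's bound variable is not free in the other side):
  exists u. exists x. forall v. forall y. exists q. forall z. (~N(u,x) & ~N(x,u) & ~N(v,v) & H(y,y) & (N(z,z) | ~H(q,q)))
The quantifier exists v sits under an odd number of negations (counting the antecedent side of each →), so it flips to forall v.

universal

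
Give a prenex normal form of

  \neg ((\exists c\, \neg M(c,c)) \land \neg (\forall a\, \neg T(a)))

Push ¬ through the quantifiers and connectives to reach negation normal form:
  (\forall c\, M(c,c)) \lor (\forall a\, \neg T(a))
All bound variables are already distinct, so no renaming is needed.
Finally move all quantifiers to the prefix:
  \forall c\, \forall a\, (M(c,c) \lor \neg T(a))

\forall c\, \forall a\, (M(c,c) \lor \neg T(a))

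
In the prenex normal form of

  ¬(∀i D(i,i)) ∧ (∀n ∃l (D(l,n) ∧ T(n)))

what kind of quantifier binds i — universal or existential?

existential

Push ¬ through the quantifiers and connectives to reach negation normal form:
  (∃i ¬D(i,i)) ∧ (∀n ∃l (D(l,n) ∧ T(n)))
All bound variables are already distinct, so no renaming is needed.
Finally move all quantifiers to the prefix:
  ∃i ∀n ∃l (¬D(i,i) ∧ D(l,n) ∧ T(n))
The quantifier ∀i sits under an odd number of negations, so it flips to ∃i.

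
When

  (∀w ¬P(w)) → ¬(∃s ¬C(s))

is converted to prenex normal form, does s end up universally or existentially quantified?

First replace A → B with ¬A ∨ B.
  ¬(∀w ¬P(w)) ∨ ¬(∃s ¬C(s))
Push ¬ through the quantifiers and connectives to reach negation normal form:
  (∃w P(w)) ∨ (∀s C(s))
Pull the quantifiers to the front (each side's bound variable is not free in the other side):
  ∃w ∀s (P(w) ∨ C(s))
The quantifier ∃s sits under an odd number of negations (counting the antecedent side of each →), so it flips to ∀s.

universal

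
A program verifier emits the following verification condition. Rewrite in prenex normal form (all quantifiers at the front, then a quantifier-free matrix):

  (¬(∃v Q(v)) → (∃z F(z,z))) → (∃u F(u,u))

∀v ∀z ∃u (¬Q(v) ∧ ¬F(z,z) ∨ F(u,u))

Eliminate → and ↔ using ¬ and ∨.
  ¬(¬¬(∃v Q(v)) ∨ (∃z F(z,z))) ∨ (∃u F(u,u))
Drive negations inward (¬∀x A ≡ ∃x ¬A, ¬∃x A ≡ ∀x ¬A, De Morgan for ∧/∨):
  (∀v ¬Q(v)) ∧ (∀z ¬F(z,z)) ∨ (∃u F(u,u))
Finally move all quantifiers to the prefix:
  ∀v ∀z ∃u (¬Q(v) ∧ ¬F(z,z) ∨ F(u,u))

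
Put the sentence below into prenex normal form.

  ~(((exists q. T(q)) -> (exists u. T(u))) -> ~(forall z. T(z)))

Eliminate → and ↔ using ¬ and ∨.
  ~(~(~(exists q. T(q)) | (exists u. T(u))) | ~(forall z. T(z)))
Move each ¬ inward, flipping quantifiers it crosses:
  ((forall q. ~T(q)) | (exists u. T(u))) & (forall z. T(z))
All bound variables are already distinct, so no renaming is needed.
Finally move all quantifiers to the prefix:
  forall q. exists u. forall z. ((~T(q) | T(u)) & T(z))

forall q. exists u. forall z. ((~T(q) | T(u)) & T(z))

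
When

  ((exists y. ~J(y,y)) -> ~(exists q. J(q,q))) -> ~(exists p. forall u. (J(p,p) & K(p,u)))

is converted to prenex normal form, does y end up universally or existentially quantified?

existential

Rewrite implications/biconditionals: A → B as ¬A ∨ B.
  ~(~(exists y. ~J(y,y)) | ~(exists q. J(q,q))) | ~(exists p. forall u. (J(p,p) & K(p,u)))
Drive negations inward (¬∀x A ≡ ∃x ¬A, ¬∃x A ≡ ∀x ¬A, De Morgan for ∧/∨):
  (exists y. ~J(y,y)) & (exists q. J(q,q)) | (forall p. exists u. (~J(p,p) | ~K(p,u)))
All bound variables are already distinct, so no renaming is needed.
Pull the quantifiers to the front (each side's bound variable is not free in the other side):
  exists y. exists q. forall p. exists u. (~J(y,y) & J(q,q) | ~J(p,p) | ~K(p,u))
The quantifier exists y sits under an even number of negations (counting the antecedent side of each →), so it remains existential.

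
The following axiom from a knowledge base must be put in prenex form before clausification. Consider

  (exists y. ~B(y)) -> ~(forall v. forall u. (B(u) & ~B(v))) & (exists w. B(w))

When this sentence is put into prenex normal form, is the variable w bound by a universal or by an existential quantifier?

existential

First replace A → B with ¬A ∨ B.
  ~(exists y. ~B(y)) | ~(forall v. forall u. (B(u) & ~B(v))) & (exists w. B(w))
Drive negations inward (¬∀x A ≡ ∃x ¬A, ¬∃x A ≡ ∀x ¬A, De Morgan for ∧/∨):
  (forall y. B(y)) | (exists v. exists u. (~B(u) | B(v))) & (exists w. B(w))
Finally move all quantifiers to the prefix:
  forall y. exists v. exists u. exists w. (B(y) | (~B(u) | B(v)) & B(w))
The quantifier exists w sits under an even number of negations (counting the antecedent side of each →), so it remains existential.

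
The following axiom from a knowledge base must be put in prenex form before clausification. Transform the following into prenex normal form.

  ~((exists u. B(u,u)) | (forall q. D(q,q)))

Drive negations inward (¬∀x A ≡ ∃x ¬A, ¬∃x A ≡ ∀x ¬A, De Morgan for ∧/∨):
  (forall u. ~B(u,u)) & (exists q. ~D(q,q))
All bound variables are already distinct, so no renaming is needed.
Pull the quantifiers to the front (each side's bound variable is not free in the other side):
  forall u. exists q. (~B(u,u) & ~D(q,q))

forall u. exists q. (~B(u,u) & ~D(q,q))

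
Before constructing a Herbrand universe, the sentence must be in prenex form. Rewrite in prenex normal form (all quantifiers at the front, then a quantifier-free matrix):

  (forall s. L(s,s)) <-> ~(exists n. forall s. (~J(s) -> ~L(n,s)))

First replace A → B with ¬A ∨ B; A ↔ B as (¬A ∨ B) ∧ (¬B ∨ A).
  (~(forall s. L(s,s)) | ~(exists n. forall s. (~~J(s) | ~L(n,s)))) & (~~(exists n. forall s. (~~J(s) | ~L(n,s))) | (forall s. L(s,s)))
Move each ¬ inward, flipping quantifiers it crosses:
  ((exists s. ~L(s,s)) | (forall n. exists s. (~J(s) & L(n,s)))) & ((exists n. forall s. (J(s) | ~L(n,s))) | (forall s. L(s,s)))
Give each quantifier a distinct variable: s↦r, n↦t, s↦u1, s↦c.
  ((exists s. ~L(s,s)) | (forall n. exists r. (~J(r) & L(n,r)))) & ((exists t. forall u1. (J(u1) | ~L(t,u1))) | (forall c. L(c,c)))
Pull the quantifiers to the front (each side's bound variable is not free in the other side):
  exists s. forall n. exists r. exists t. forall u1. forall c. ((~L(s,s) | ~J(r) & L(n,r)) & (J(u1) | ~L(t,u1) | L(c,c)))

exists s. forall n. exists r. exists t. forall u1. forall c. ((~L(s,s) | ~J(r) & L(n,r)) & (J(u1) | ~L(t,u1) | L(c,c)))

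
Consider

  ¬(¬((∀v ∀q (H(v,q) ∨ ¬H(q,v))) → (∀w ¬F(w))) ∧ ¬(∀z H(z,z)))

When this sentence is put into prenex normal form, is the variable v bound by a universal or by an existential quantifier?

existential

Eliminate → and ↔ using ¬ and ∨.
  ¬(¬(¬(∀v ∀q (H(v,q) ∨ ¬H(q,v))) ∨ (∀w ¬F(w))) ∧ ¬(∀z H(z,z)))
Move each ¬ inward, flipping quantifiers it crosses:
  (∃v ∃q (¬H(v,q) ∧ H(q,v))) ∨ (∀w ¬F(w)) ∨ (∀z H(z,z))
Finally move all quantifiers to the prefix:
  ∃v ∃q ∀w ∀z (¬H(v,q) ∧ H(q,v) ∨ ¬F(w) ∨ H(z,z))
The quantifier ∀v sits under an odd number of negations (counting the antecedent side of each →), so it flips to ∃v.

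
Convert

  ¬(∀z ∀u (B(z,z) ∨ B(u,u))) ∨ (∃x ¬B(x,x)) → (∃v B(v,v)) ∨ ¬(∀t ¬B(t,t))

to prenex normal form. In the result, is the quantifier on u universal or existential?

universal

First replace A → B with ¬A ∨ B.
  ¬(¬(∀z ∀u (B(z,z) ∨ B(u,u))) ∨ (∃x ¬B(x,x))) ∨ (∃v B(v,v)) ∨ ¬(∀t ¬B(t,t))
Move each ¬ inward, flipping quantifiers it crosses:
  (∀z ∀u (B(z,z) ∨ B(u,u))) ∧ (∀x B(x,x)) ∨ (∃v B(v,v)) ∨ (∃t B(t,t))
All bound variables are already distinct, so no renaming is needed.
Extract every quantifier outward, since the variables are now distinct and don't occur free across branches:
  ∀z ∀u ∀x ∃v ∃t ((B(z,z) ∨ B(u,u)) ∧ B(x,x) ∨ B(v,v) ∨ B(t,t))
The quantifier ∀u sits under an even number of negations (counting the antecedent side of each →), so it remains universal.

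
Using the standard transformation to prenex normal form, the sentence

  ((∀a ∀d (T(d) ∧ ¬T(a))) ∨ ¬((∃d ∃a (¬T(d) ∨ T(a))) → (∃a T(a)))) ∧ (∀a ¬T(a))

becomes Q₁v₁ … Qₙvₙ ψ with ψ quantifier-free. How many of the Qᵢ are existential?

2

Eliminate → and ↔ using ¬ and ∨.
  ((∀a ∀d (T(d) ∧ ¬T(a))) ∨ ¬(¬(∃d ∃a (¬T(d) ∨ T(a))) ∨ (∃a T(a)))) ∧ (∀a ¬T(a))
Push ¬ through the quantifiers and connectives to reach negation normal form:
  ((∀a ∀d (T(d) ∧ ¬T(a))) ∨ (∃d ∃a (¬T(d) ∨ T(a))) ∧ (∀a ¬T(a))) ∧ (∀a ¬T(a))
Rename bound variables to avoid capture: d↦c, a↦y, a↦t, a↦z1.
  ((∀a ∀d (T(d) ∧ ¬T(a))) ∨ (∃c ∃y (¬T(c) ∨ T(y))) ∧ (∀t ¬T(t))) ∧ (∀z1 ¬T(z1))
Extract every quantifier outward, since the variables are now distinct and don't occur free across branches:
  ∀a ∀d ∃c ∃y ∀t ∀z1 ((T(d) ∧ ¬T(a) ∨ (¬T(c) ∨ T(y)) ∧ ¬T(t)) ∧ ¬T(z1))
The prefix is ∀a ∀d ∃c ∃y ∀t ∀z1: 4 universal, 2 existential.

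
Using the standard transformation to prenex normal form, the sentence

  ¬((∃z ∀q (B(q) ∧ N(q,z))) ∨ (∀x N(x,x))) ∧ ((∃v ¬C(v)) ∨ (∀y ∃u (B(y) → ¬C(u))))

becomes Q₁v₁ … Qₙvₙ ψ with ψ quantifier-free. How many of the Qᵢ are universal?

First replace A → B with ¬A ∨ B.
  ¬((∃z ∀q (B(q) ∧ N(q,z))) ∨ (∀x N(x,x))) ∧ ((∃v ¬C(v)) ∨ (∀y ∃u (¬B(y) ∨ ¬C(u))))
Move each ¬ inward, flipping quantifiers it crosses:
  (∀z ∃q (¬B(q) ∨ ¬N(q,z))) ∧ (∃x ¬N(x,x)) ∧ ((∃v ¬C(v)) ∨ (∀y ∃u (¬B(y) ∨ ¬C(u))))
All bound variables are already distinct, so no renaming is needed.
Extract every quantifier outward, since the variables are now distinct and don't occur free across branches:
  ∀z ∃q ∃x ∃v ∀y ∃u ((¬B(q) ∨ ¬N(q,z)) ∧ ¬N(x,x) ∧ (¬C(v) ∨ ¬B(y) ∨ ¬C(u)))
The prefix is ∀z ∃q ∃x ∃v ∀y ∃u: 2 universal, 4 existential.

2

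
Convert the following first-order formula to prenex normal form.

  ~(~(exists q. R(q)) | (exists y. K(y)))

Push ¬ through the quantifiers and connectives to reach negation normal form:
  (exists q. R(q)) & (forall y. ~K(y))
Extract every quantifier outward, since the variables are now distinct and don't occur free across branches:
  exists q. forall y. (R(q) & ~K(y))

exists q. forall y. (R(q) & ~K(y))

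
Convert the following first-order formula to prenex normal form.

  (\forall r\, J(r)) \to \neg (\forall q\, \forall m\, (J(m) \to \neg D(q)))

Eliminate → and ↔ using ¬ and ∨.
  \neg (\forall r\, J(r)) \lor \neg (\forall q\, \forall m\, (\neg J(m) \lor \neg D(q)))
Push ¬ through the quantifiers and connectives to reach negation normal form:
  (\exists r\, \neg J(r)) \lor (\exists q\, \exists m\, (J(m) \land D(q)))
All bound variables are already distinct, so no renaming is needed.
Pull the quantifiers to the front (each side's bound variable is not free in the other side):
  \exists r\, \exists q\, \exists m\, (\neg J(r) \lor J(m) \land D(q))

\exists r\, \exists q\, \exists m\, (\neg J(r) \lor J(m) \land D(q))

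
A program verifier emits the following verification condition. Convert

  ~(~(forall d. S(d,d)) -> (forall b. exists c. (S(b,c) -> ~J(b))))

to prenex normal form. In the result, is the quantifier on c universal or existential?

universal

Rewrite implications/biconditionals: A → B as ¬A ∨ B.
  ~(~~(forall d. S(d,d)) | (forall b. exists c. (~S(b,c) | ~J(b))))
Drive negations inward (¬∀x A ≡ ∃x ¬A, ¬∃x A ≡ ∀x ¬A, De Morgan for ∧/∨):
  (exists d. ~S(d,d)) & (exists b. forall c. (S(b,c) & J(b)))
All bound variables are already distinct, so no renaming is needed.
Finally move all quantifiers to the prefix:
  exists d. exists b. forall c. (~S(d,d) & S(b,c) & J(b))
The quantifier exists c sits under an odd number of negations (counting the antecedent side of each →), so it flips to forall c.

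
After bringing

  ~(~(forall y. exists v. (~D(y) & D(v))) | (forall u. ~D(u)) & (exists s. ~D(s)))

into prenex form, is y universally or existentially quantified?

universal

Drive negations inward (¬∀x A ≡ ∃x ¬A, ¬∃x A ≡ ∀x ¬A, De Morgan for ∧/∨):
  (forall y. exists v. (~D(y) & D(v))) & ((exists u. D(u)) | (forall s. D(s)))
Finally move all quantifiers to the prefix:
  forall y. exists v. exists u. forall s. (~D(y) & D(v) & (D(u) | D(s)))
The quantifier forall y sits under an even number of negations, so it remains universal.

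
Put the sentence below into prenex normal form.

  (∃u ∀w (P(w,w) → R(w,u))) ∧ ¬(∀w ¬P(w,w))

∃u ∀w ∃x1 ((¬P(w,w) ∨ R(w,u)) ∧ P(x1,x1))

Rewrite implications/biconditionals: A → B as ¬A ∨ B.
  (∃u ∀w (¬P(w,w) ∨ R(w,u))) ∧ ¬(∀w ¬P(w,w))
Move each ¬ inward, flipping quantifiers it crosses:
  (∃u ∀w (¬P(w,w) ∨ R(w,u))) ∧ (∃w P(w,w))
Give each quantifier a distinct variable: w↦x1.
  (∃u ∀w (¬P(w,w) ∨ R(w,u))) ∧ (∃x1 P(x1,x1))
Finally move all quantifiers to the prefix:
  ∃u ∀w ∃x1 ((¬P(w,w) ∨ R(w,u)) ∧ P(x1,x1))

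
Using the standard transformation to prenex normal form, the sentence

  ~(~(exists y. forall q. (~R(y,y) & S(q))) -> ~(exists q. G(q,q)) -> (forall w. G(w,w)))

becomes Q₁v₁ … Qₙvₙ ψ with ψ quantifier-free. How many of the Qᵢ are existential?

First replace A → B with ¬A ∨ B.
  ~(~~(exists y. forall q. (~R(y,y) & S(q))) | ~~(exists q. G(q,q)) | (forall w. G(w,w)))
Drive negations inward (¬∀x A ≡ ∃x ¬A, ¬∃x A ≡ ∀x ¬A, De Morgan for ∧/∨):
  (forall y. exists q. (R(y,y) | ~S(q))) & (forall q. ~G(q,q)) & (exists w. ~G(w,w))
Standardize variables apart so no two quantifiers bind the same name: q↦v.
  (forall y. exists q. (R(y,y) | ~S(q))) & (forall v. ~G(v,v)) & (exists w. ~G(w,w))
Extract every quantifier outward, since the variables are now distinct and don't occur free across branches:
  forall y. exists q. forall v. exists w. ((R(y,y) | ~S(q)) & ~G(v,v) & ~G(w,w))
The prefix is forall y exists q forall v exists w: 2 universal, 2 existential.

2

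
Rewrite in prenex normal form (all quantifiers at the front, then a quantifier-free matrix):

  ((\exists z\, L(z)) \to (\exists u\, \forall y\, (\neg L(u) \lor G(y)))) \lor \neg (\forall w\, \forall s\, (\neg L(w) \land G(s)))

\forall z\, \exists u\, \forall y\, \exists w\, \exists s\, (\neg L(z) \lor \neg L(u) \lor G(y) \lor L(w) \lor \neg G(s))

Rewrite implications/biconditionals: A → B as ¬A ∨ B.
  \neg (\exists z\, L(z)) \lor (\exists u\, \forall y\, (\neg L(u) \lor G(y))) \lor \neg (\forall w\, \forall s\, (\neg L(w) \land G(s)))
Drive negations inward (¬∀x A ≡ ∃x ¬A, ¬∃x A ≡ ∀x ¬A, De Morgan for ∧/∨):
  (\forall z\, \neg L(z)) \lor (\exists u\, \forall y\, (\neg L(u) \lor G(y))) \lor (\exists w\, \exists s\, (L(w) \lor \neg G(s)))
Extract every quantifier outward, since the variables are now distinct and don't occur free across branches:
  \forall z\, \exists u\, \forall y\, \exists w\, \exists s\, (\neg L(z) \lor \neg L(u) \lor G(y) \lor L(w) \lor \neg G(s))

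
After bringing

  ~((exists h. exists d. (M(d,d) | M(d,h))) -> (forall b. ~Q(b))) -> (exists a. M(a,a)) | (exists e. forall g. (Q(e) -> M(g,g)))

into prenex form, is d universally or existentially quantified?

universal

Rewrite implications/biconditionals: A → B as ¬A ∨ B.
  ~~(~(exists h. exists d. (M(d,d) | M(d,h))) | (forall b. ~Q(b))) | (exists a. M(a,a)) | (exists e. forall g. (~Q(e) | M(g,g)))
Drive negations inward (¬∀x A ≡ ∃x ¬A, ¬∃x A ≡ ∀x ¬A, De Morgan for ∧/∨):
  (forall h. forall d. (~M(d,d) & ~M(d,h))) | (forall b. ~Q(b)) | (exists a. M(a,a)) | (exists e. forall g. (~Q(e) | M(g,g)))
Pull the quantifiers to the front (each side's bound variable is not free in the other side):
  forall h. forall d. forall b. exists a. exists e. forall g. (~M(d,d) & ~M(d,h) | ~Q(b) | M(a,a) | ~Q(e) | M(g,g))
The quantifier exists d sits under an odd number of negations (counting the antecedent side of each →), so it flips to forall d.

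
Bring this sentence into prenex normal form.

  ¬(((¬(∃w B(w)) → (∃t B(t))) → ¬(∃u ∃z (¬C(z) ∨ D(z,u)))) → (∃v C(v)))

∀w ∀t ∀u ∀z ∀v ((¬B(w) ∧ ¬B(t) ∨ C(z) ∧ ¬D(z,u)) ∧ ¬C(v))

Rewrite implications/biconditionals: A → B as ¬A ∨ B.
  ¬(¬(¬(¬¬(∃w B(w)) ∨ (∃t B(t))) ∨ ¬(∃u ∃z (¬C(z) ∨ D(z,u)))) ∨ (∃v C(v)))
Drive negations inward (¬∀x A ≡ ∃x ¬A, ¬∃x A ≡ ∀x ¬A, De Morgan for ∧/∨):
  ((∀w ¬B(w)) ∧ (∀t ¬B(t)) ∨ (∀u ∀z (C(z) ∧ ¬D(z,u)))) ∧ (∀v ¬C(v))
All bound variables are already distinct, so no renaming is needed.
Finally move all quantifiers to the prefix:
  ∀w ∀t ∀u ∀z ∀v ((¬B(w) ∧ ¬B(t) ∨ C(z) ∧ ¬D(z,u)) ∧ ¬C(v))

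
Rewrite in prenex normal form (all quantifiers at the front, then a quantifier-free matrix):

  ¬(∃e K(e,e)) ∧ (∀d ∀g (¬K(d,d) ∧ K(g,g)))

∀e ∀d ∀g (¬K(e,e) ∧ ¬K(d,d) ∧ K(g,g))

Move each ¬ inward, flipping quantifiers it crosses:
  (∀e ¬K(e,e)) ∧ (∀d ∀g (¬K(d,d) ∧ K(g,g)))
Extract every quantifier outward, since the variables are now distinct and don't occur free across branches:
  ∀e ∀d ∀g (¬K(e,e) ∧ ¬K(d,d) ∧ K(g,g))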